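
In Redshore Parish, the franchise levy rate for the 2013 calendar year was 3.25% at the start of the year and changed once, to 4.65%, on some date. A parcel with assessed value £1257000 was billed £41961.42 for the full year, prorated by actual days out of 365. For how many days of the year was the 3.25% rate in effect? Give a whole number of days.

Let d = days at the first rate; then 365 − d days at the second rate.
£1257000 × [3.25%·d + 4.65%·(365−d)] / 365 = £41961.42
Solving gives d = 342, so the new rate took effect on December 9, 2013.

342 days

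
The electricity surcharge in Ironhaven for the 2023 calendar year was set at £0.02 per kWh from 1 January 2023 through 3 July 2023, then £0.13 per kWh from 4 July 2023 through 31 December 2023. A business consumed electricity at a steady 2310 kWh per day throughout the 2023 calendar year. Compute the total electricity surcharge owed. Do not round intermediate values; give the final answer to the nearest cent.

1 January – 3 July 2023: 184 days × 2310 kWh/day = 425,040 kWh at £0.02/kWh → £8,500.80
4 July – 31 December 2023: 181 days × 2310 kWh/day = 418,110 kWh at £0.13/kWh → £54,354.30

£62,855.10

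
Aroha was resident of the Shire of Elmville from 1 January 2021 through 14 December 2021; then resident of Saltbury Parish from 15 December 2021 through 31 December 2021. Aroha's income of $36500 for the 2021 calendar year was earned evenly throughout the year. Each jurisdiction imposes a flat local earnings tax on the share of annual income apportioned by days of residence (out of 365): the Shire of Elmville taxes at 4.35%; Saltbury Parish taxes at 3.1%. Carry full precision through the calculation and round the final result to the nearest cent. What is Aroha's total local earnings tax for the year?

$1566.50

The Shire of Elmville, 1 January – 14 December 2021: 348 days → $36500 × 4.35% × 348/365 = $1513.8000
Saltbury Parish, 15 December – 31 December 2021: 17 days → $36500 × 3.1% × 17/365 = $52.7000
Total = $1566.5000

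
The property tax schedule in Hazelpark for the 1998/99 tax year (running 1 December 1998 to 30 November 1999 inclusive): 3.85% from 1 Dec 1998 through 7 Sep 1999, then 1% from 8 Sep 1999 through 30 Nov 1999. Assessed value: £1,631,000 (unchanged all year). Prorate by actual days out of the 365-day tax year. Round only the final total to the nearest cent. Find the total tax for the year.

1 Dec 1998 – 7 Sep 1999: 281 days at 3.85% → £1,631,000 × 3.85% × 281/365 = £48,342.3932
8 Sep – 30 Nov 1999: 84 days at 1% → £1,631,000 × 1% × 84/365 = £3,753.5342
Total = £52,095.9274

£52,095.93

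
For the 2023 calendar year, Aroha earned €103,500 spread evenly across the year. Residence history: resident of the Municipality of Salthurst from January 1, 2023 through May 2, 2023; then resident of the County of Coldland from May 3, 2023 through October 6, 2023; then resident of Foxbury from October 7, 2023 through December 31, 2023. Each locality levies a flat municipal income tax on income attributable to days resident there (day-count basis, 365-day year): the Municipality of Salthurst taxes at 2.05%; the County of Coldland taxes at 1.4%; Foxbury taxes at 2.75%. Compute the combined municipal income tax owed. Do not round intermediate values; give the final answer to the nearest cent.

The Municipality of Salthurst, January 1 – May 2, 2023: 122 days → €103,500 × 2.05% × 122/365 = €709.1877
The County of Coldland, May 3 – October 6, 2023: 157 days → €103,500 × 1.4% × 157/365 = €623.2685
Foxbury, October 7 – December 31, 2023: 86 days → €103,500 × 2.75% × 86/365 = €670.6233
Total = €2,003.0795

€2,003.08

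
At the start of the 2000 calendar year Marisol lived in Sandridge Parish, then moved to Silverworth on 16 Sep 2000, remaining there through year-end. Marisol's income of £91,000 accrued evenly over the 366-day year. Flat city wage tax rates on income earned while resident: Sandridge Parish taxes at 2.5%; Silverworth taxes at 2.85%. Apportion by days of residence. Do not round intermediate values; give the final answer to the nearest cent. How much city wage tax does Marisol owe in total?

Sandridge Parish, 1 Jan – 15 Sep 2000: 259 days → £91,000 × 2.5% × 259/366 = £1,609.9044
Silverworth, 16 Sep – 31 Dec 2000: 107 days → £91,000 × 2.85% × 107/366 = £758.2090
Total = £2,368.1134

£2,368.11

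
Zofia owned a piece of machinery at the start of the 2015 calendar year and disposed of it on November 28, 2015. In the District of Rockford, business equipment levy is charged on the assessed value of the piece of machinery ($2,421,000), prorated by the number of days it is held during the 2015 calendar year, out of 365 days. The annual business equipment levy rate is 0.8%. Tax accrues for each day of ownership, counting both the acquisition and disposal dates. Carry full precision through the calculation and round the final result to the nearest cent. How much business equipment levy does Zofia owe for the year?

$17,616.92

Days held (January 1 – November 28, 2015): 332 out of 365
Tax = $2,421,000 × 0.8% × 332/365 = $17,616.9205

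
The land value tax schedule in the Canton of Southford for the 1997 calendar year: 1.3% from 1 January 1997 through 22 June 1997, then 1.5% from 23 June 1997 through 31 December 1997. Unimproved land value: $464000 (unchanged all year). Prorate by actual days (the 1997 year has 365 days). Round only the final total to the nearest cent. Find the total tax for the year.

1 January – 22 June 1997: 173 days at 1.3% → $464000 × 1.3% × 173/365 = $2859.0027
23 June – 31 December 1997: 192 days at 1.5% → $464000 × 1.5% × 192/365 = $3661.1507
Total = $6520.1534

$6520.15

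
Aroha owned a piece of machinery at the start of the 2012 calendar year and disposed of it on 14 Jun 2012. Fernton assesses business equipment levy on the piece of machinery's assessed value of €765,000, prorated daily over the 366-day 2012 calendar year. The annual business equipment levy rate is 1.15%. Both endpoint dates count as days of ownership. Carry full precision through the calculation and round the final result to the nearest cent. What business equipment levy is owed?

€3,990.12

Days held (1 Jan – 14 Jun 2012): 166 out of 366
Tax = €765,000 × 1.15% × 166/366 = €3,990.1230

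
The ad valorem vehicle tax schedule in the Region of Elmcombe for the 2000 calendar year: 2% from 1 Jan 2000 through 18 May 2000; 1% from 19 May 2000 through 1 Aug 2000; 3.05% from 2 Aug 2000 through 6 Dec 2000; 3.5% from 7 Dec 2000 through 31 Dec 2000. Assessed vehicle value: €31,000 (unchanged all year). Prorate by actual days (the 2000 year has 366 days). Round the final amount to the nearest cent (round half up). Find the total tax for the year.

1 Jan – 18 May 2000: 139 days at 2% → €31,000 × 2% × 139/366 = €235.4645
19 May – 1 Aug 2000: 75 days at 1% → €31,000 × 1% × 75/366 = €63.5246
2 Aug – 6 Dec 2000: 127 days at 3.05% → €31,000 × 3.05% × 127/366 = €328.0833
7 Dec – 31 Dec 2000: 25 days at 3.5% → €31,000 × 3.5% × 25/366 = €74.1120
Total = €701.1844

€701.18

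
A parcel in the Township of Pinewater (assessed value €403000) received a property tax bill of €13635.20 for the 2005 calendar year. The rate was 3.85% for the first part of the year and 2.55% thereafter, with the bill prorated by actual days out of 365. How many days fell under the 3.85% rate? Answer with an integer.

Let d = days at the first rate; then 365 − d days at the second rate.
€403000 × [3.85%·d + 2.55%·(365−d)] / 365 = €13635.20
Solving gives d = 234, so the new rate took effect on August 23, 2005.

234 days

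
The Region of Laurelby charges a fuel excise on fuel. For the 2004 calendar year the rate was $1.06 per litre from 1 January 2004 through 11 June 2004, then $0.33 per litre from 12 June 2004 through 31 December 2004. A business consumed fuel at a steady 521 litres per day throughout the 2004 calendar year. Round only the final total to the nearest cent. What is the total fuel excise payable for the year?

1 January – 11 June 2004: 163 days × 521 litres/day = 84,923 litres at $1.06/litre → $90,018.38
12 June – 31 December 2004: 203 days × 521 litres/day = 105,763 litres at $0.33/litre → $34,901.79

$124,920.17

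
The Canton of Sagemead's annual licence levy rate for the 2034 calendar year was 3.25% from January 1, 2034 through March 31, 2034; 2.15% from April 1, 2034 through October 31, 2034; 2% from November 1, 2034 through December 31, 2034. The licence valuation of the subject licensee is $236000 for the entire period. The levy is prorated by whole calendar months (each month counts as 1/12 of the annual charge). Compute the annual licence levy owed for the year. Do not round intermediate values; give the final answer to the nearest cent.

$5664.00

January 1 – March 31, 2034: 3 months at 3.25% → $236000 × 3.25% × 3/12 = $1917.5000
April 1 – October 31, 2034: 7 months at 2.15% → $236000 × 2.15% × 7/12 = $2959.8333
November 1 – December 31, 2034: 2 months at 2% → $236000 × 2% × 2/12 = $786.6667
Total = $5664.0000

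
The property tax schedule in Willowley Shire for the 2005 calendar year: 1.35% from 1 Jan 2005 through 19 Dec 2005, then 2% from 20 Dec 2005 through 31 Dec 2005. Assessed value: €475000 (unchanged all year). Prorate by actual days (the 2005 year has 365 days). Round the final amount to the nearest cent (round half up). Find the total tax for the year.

€6514.01

1 Jan – 19 Dec 2005: 353 days at 1.35% → €475000 × 1.35% × 353/365 = €6201.6781
20 Dec – 31 Dec 2005: 12 days at 2% → €475000 × 2% × 12/365 = €312.3288
Total = €6514.0068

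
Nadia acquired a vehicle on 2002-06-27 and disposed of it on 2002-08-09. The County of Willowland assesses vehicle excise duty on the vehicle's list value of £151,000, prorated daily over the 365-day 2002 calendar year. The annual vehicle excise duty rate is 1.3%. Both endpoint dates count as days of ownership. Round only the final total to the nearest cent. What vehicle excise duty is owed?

£236.64

Days held (2002-06-27 to 2002-08-09): 44 out of 365
Tax = £151,000 × 1.3% × 44/365 = £236.6356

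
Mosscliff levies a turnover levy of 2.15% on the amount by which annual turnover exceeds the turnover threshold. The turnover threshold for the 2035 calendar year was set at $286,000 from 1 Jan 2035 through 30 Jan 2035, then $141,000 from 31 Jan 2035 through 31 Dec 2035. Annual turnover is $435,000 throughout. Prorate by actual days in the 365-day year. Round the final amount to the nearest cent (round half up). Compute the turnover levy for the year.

$6,064.77

1 Jan – 30 Jan 2035: 30 days, exemption $286,000 → ($435,000 − $286,000) × 2.15% × 30/365 = $263.3014
31 Jan – 31 Dec 2035: 335 days, exemption $141,000 → ($435,000 − $141,000) × 2.15% × 335/365 = $5,801.4658
Total = $6,064.7671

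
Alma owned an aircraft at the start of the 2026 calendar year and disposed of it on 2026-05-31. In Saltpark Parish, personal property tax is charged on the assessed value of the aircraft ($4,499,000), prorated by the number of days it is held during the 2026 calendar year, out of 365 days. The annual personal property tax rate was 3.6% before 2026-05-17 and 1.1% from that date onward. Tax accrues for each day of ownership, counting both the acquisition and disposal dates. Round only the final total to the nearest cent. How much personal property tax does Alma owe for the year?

$62,382.02

2026-01-01 to 2026-05-16: 136 days at 3.6% → $4,499,000 × 3.6% × 136/365 = $60,348.2301
2026-05-17 to 2026-05-31: 15 days at 1.1% → $4,499,000 × 1.1% × 15/365 = $2,033.7945
Total = $62,382.0247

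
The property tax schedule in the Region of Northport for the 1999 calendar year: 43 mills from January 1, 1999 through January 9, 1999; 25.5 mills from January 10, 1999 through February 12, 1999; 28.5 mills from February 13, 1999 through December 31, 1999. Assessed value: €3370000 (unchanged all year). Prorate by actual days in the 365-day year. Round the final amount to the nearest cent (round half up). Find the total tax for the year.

€96308.14

January 1 – January 9, 1999: 9 days at 43 mills → €3370000 × 4.3% × 9/365 = €3573.1233
January 10 – February 12, 1999: 34 days at 25.5 mills → €3370000 × 2.55% × 34/365 = €8004.9041
February 13 – December 31, 1999: 322 days at 28.5 mills → €3370000 × 2.85% × 322/365 = €84730.1096
Total = €96308.1370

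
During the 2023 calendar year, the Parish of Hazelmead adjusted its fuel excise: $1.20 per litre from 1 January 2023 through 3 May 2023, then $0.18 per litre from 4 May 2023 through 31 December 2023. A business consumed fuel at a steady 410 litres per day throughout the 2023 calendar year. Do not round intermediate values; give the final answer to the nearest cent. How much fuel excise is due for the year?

$78,375.60

1 January – 3 May 2023: 123 days × 410 litres/day = 50,430 litres at $1.20/litre → $60,516.00
4 May – 31 December 2023: 242 days × 410 litres/day = 99,220 litres at $0.18/litre → $17,859.60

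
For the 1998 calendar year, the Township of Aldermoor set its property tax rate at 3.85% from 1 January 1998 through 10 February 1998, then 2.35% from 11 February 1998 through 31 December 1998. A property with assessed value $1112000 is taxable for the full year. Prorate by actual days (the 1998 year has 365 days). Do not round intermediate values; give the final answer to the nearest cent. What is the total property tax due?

$28005.64

1 January – 10 February 1998: 41 days at 3.85% → $1112000 × 3.85% × 41/365 = $4809.0192
11 February – 31 December 1998: 324 days at 2.35% → $1112000 × 2.35% × 324/365 = $23196.6247
Total = $28005.6438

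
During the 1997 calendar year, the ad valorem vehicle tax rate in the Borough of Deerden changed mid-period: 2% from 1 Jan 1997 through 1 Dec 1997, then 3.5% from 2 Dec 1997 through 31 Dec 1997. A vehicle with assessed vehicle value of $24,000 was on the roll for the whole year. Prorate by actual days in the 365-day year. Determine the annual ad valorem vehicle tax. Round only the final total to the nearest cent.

$509.59

1 Jan – 1 Dec 1997: 335 days at 2% → $24,000 × 2% × 335/365 = $440.5479
2 Dec – 31 Dec 1997: 30 days at 3.5% → $24,000 × 3.5% × 30/365 = $69.0411
Total = $509.5890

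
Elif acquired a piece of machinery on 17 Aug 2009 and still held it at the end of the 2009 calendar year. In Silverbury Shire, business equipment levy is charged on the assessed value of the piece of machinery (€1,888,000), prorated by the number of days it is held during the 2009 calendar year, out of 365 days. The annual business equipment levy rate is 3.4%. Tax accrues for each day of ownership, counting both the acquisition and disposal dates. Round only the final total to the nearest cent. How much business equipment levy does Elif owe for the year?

Days held (17 Aug – 31 Dec 2009): 137 out of 365
Tax = €1,888,000 × 3.4% × 137/365 = €24,093.9836

€24,093.98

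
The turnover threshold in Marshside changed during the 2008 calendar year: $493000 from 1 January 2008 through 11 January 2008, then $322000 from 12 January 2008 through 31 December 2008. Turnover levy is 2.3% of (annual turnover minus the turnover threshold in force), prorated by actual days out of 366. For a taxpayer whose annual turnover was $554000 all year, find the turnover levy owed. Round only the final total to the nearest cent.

1 January – 11 January 2008: 11 days, exemption $493000 → ($554000 − $493000) × 2.3% × 11/366 = $42.1667
12 January – 31 December 2008: 355 days, exemption $322000 → ($554000 − $322000) × 2.3% × 355/366 = $5175.6284
Total = $5217.7951

$5217.80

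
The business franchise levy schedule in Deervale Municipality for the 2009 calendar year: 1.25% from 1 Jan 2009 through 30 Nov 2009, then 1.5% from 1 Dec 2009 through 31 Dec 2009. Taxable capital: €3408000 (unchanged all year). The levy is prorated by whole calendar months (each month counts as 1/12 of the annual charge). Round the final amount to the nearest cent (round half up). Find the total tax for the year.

€43310.00

1 Jan – 30 Nov 2009: 11 months at 1.25% → €3408000 × 1.25% × 11/12 = €39050.0000
1 Dec – 31 Dec 2009: 1 month at 1.5% → €3408000 × 1.5% × 1/12 = €4260.0000
Total = €43310.0000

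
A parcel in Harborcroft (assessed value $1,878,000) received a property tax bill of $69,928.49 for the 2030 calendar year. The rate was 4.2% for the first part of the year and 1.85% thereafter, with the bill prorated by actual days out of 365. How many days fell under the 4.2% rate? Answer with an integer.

Let d = days at the first rate; then 365 − d days at the second rate.
$1,878,000 × [4.2%·d + 1.85%·(365−d)] / 365 = $69,928.49
Solving gives d = 291, so the new rate took effect on October 19, 2030.

291 days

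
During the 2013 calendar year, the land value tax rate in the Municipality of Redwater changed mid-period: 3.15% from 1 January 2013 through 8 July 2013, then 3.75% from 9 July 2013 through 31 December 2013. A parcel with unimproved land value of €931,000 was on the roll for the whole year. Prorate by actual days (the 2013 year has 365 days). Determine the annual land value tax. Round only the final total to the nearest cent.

€32,020.02

1 January – 8 July 2013: 189 days at 3.15% → €931,000 × 3.15% × 189/365 = €15,185.5027
9 July – 31 December 2013: 176 days at 3.75% → €931,000 × 3.75% × 176/365 = €16,834.5205
Total = €32,020.0233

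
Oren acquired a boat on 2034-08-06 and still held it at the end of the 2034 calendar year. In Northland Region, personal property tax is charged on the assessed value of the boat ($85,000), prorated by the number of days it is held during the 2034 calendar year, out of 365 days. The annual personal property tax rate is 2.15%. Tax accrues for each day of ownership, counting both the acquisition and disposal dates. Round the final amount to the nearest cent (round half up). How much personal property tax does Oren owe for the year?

$741.01

Days held (2034-08-06 to 2034-12-31): 148 out of 365
Tax = $85,000 × 2.15% × 148/365 = $741.0137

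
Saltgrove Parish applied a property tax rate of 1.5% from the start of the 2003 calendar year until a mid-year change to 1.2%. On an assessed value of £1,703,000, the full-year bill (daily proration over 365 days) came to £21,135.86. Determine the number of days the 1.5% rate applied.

50 days

Let d = days at the first rate; then 365 − d days at the second rate.
£1,703,000 × [1.5%·d + 1.2%·(365−d)] / 365 = £21,135.86
Solving gives d = 50, so the new rate took effect on February 20, 2003.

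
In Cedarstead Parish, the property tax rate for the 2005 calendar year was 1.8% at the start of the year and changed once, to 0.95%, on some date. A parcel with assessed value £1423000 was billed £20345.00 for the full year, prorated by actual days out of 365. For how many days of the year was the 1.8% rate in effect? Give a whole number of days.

Let d = days at the first rate; then 365 − d days at the second rate.
£1423000 × [1.8%·d + 0.95%·(365−d)] / 365 = £20345.00
Solving gives d = 206, so the new rate took effect on July 26, 2005.

206 days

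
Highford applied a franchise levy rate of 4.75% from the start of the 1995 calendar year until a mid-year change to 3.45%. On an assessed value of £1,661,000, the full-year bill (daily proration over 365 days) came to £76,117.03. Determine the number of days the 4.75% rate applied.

Let d = days at the first rate; then 365 − d days at the second rate.
£1,661,000 × [4.75%·d + 3.45%·(365−d)] / 365 = £76,117.03
Solving gives d = 318, so the new rate took effect on 15 November 1995.

318 days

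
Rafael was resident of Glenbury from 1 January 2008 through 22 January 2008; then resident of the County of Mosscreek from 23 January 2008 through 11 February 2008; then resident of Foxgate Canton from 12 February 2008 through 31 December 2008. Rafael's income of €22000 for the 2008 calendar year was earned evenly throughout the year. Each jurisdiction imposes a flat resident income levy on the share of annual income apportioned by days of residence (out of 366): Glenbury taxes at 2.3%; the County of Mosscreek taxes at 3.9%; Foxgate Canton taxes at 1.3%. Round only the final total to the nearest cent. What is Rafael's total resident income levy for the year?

€330.48

Glenbury, 1 January – 22 January 2008: 22 days → €22000 × 2.3% × 22/366 = €30.4153
The County of Mosscreek, 23 January – 11 February 2008: 20 days → €22000 × 3.9% × 20/366 = €46.8852
Foxgate Canton, 12 February – 31 December 2008: 324 days → €22000 × 1.3% × 324/366 = €253.1803
Total = €330.4809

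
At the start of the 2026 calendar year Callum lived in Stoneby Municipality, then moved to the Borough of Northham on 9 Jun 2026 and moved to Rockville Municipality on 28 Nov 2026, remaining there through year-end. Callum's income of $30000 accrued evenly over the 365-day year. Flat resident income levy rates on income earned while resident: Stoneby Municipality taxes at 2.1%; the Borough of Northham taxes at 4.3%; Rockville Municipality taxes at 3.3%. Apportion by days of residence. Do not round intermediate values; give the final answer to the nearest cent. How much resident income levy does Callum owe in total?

$974.55

Stoneby Municipality, 1 Jan – 8 Jun 2026: 159 days → $30000 × 2.1% × 159/365 = $274.4384
The Borough of Northham, 9 Jun – 27 Nov 2026: 172 days → $30000 × 4.3% × 172/365 = $607.8904
Rockville Municipality, 28 Nov – 31 Dec 2026: 34 days → $30000 × 3.3% × 34/365 = $92.2192
Total = $974.5479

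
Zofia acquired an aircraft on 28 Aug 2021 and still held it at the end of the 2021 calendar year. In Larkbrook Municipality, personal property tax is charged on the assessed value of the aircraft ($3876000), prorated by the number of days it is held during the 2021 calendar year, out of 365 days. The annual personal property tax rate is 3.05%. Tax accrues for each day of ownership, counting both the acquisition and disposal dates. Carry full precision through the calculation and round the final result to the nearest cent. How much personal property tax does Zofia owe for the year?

Days held (28 Aug – 31 Dec 2021): 126 out of 365
Tax = $3876000 × 3.05% × 126/365 = $40809.5014

$40809.50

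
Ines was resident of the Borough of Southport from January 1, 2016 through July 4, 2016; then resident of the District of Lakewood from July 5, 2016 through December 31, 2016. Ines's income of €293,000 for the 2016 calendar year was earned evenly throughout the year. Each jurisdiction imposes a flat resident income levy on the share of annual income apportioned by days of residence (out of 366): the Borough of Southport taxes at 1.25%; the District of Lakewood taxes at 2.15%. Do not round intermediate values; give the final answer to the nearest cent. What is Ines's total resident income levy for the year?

The Borough of Southport, January 1 – July 4, 2016: 186 days → €293,000 × 1.25% × 186/366 = €1,861.2705
The District of Lakewood, July 5 – December 31, 2016: 180 days → €293,000 × 2.15% × 180/366 = €3,098.1148
Total = €4,959.3852

€4,959.39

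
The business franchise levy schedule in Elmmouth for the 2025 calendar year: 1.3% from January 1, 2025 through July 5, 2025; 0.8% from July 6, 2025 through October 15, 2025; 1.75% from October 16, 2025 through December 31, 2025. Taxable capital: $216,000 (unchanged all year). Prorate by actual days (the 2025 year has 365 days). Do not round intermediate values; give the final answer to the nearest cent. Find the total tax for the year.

$2,711.24

January 1 – July 5, 2025: 186 days at 1.3% → $216,000 × 1.3% × 186/365 = $1,430.9260
July 6 – October 15, 2025: 102 days at 0.8% → $216,000 × 0.8% × 102/365 = $482.8932
October 16 – December 31, 2025: 77 days at 1.75% → $216,000 × 1.75% × 77/365 = $797.4247
Total = $2,711.2438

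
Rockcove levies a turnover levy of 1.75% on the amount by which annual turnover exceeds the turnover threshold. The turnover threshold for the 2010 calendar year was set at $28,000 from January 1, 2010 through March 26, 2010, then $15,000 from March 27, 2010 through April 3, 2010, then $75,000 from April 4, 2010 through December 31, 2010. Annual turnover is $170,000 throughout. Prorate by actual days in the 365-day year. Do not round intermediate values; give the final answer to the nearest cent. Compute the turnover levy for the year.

$1,877.05

January 1 – March 26, 2010: 85 days, exemption $28,000 → ($170,000 − $28,000) × 1.75% × 85/365 = $578.6986
March 27 – April 3, 2010: 8 days, exemption $15,000 → ($170,000 − $15,000) × 1.75% × 8/365 = $59.4521
April 4 – December 31, 2010: 272 days, exemption $75,000 → ($170,000 − $75,000) × 1.75% × 272/365 = $1,238.9041
Total = $1,877.0548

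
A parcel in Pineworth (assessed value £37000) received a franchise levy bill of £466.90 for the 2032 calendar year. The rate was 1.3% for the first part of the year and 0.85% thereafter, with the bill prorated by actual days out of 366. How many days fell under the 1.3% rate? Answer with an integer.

335 days

Let d = days at the first rate; then 366 − d days at the second rate.
£37000 × [1.3%·d + 0.85%·(366−d)] / 366 = £466.90
Solving gives d = 335, so the new rate took effect on 1 December 2032.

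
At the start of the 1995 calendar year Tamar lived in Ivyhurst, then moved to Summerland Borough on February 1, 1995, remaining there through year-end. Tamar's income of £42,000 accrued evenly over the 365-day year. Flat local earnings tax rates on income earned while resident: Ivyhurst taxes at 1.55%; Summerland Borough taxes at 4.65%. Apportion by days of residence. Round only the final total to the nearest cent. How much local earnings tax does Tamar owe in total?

£1,842.42

Ivyhurst, January 1 – January 31, 1995: 31 days → £42,000 × 1.55% × 31/365 = £55.2904
Summerland Borough, February 1 – December 31, 1995: 334 days → £42,000 × 4.65% × 334/365 = £1,787.1288
Total = £1,842.4192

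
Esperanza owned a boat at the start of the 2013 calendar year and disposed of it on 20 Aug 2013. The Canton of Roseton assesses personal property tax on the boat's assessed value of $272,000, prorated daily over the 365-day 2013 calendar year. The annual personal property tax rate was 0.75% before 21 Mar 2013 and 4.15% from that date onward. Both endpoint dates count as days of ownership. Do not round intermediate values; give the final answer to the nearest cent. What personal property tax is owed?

$5,173.22

1 Jan – 20 Mar 2013: 79 days at 0.75% → $272,000 × 0.75% × 79/365 = $441.5342
21 Mar – 20 Aug 2013: 153 days at 4.15% → $272,000 × 4.15% × 153/365 = $4,731.6822
Total = $5,173.2164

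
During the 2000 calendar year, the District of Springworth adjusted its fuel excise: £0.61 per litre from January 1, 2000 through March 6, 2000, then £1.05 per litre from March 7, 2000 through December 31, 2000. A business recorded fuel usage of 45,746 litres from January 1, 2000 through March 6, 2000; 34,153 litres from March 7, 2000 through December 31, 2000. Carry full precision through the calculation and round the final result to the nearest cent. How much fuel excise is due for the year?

£63765.71

January 1 – March 6, 2000: 45,746 litres at £0.61/litre → £27905.06
March 7 – December 31, 2000: 34,153 litres at £1.05/litre → £35860.65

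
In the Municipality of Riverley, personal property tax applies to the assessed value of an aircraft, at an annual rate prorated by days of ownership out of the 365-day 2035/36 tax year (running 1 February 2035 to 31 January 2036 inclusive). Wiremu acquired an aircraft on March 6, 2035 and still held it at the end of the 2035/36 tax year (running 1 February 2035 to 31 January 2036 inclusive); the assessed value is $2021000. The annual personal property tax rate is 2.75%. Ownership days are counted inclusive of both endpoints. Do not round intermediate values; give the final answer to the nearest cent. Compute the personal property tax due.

Days held (March 6, 2035 – January 31, 2036): 332 out of 365
Tax = $2021000 × 2.75% × 332/365 = $50552.6849

$50552.68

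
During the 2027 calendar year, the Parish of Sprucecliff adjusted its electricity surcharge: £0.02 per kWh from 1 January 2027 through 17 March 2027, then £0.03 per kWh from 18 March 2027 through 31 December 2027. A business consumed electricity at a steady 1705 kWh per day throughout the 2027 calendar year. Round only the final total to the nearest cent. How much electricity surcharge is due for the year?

£17373.95

1 January – 17 March 2027: 76 days × 1705 kWh/day = 129,580 kWh at £0.02/kWh → £2591.60
18 March – 31 December 2027: 289 days × 1705 kWh/day = 492,745 kWh at £0.03/kWh → £14782.35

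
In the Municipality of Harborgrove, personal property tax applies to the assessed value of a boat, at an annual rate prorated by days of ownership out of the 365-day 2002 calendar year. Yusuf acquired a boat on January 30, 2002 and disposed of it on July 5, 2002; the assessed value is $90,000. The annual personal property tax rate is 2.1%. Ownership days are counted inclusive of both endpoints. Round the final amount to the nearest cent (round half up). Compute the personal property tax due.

Days held (January 30 – July 5, 2002): 157 out of 365
Tax = $90,000 × 2.1% × 157/365 = $812.9589

$812.96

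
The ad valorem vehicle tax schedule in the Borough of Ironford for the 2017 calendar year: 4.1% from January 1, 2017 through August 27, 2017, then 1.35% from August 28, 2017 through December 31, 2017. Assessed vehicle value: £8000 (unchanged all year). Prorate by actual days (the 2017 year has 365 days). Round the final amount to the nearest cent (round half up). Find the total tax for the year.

£252.05

January 1 – August 27, 2017: 239 days at 4.1% → £8000 × 4.1% × 239/365 = £214.7726
August 28 – December 31, 2017: 126 days at 1.35% → £8000 × 1.35% × 126/365 = £37.2822
Total = £252.0548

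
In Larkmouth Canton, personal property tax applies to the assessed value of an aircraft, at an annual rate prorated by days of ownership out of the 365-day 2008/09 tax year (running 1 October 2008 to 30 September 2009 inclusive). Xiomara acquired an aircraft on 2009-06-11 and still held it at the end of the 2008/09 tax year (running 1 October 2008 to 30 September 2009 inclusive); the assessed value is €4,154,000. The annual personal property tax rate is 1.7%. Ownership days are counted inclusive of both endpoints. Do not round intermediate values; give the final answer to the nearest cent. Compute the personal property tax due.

€21,669.08

Days held (2009-06-11 to 2009-09-30): 112 out of 365
Tax = €4,154,000 × 1.7% × 112/365 = €21,669.0849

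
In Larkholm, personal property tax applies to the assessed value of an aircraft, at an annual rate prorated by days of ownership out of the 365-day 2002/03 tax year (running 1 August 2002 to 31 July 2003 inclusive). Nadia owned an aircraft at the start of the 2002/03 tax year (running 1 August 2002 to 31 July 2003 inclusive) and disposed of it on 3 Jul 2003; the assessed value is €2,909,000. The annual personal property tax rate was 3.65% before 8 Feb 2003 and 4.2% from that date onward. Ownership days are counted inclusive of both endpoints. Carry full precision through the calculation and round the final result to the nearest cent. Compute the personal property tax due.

1 Aug 2002 – 7 Feb 2003: 191 days at 3.65% → €2,909,000 × 3.65% × 191/365 = €55,561.9000
8 Feb – 3 Jul 2003: 146 days at 4.2% → €2,909,000 × 4.2% × 146/365 = €48,871.2000
Total = €104,433.1000

€104,433.10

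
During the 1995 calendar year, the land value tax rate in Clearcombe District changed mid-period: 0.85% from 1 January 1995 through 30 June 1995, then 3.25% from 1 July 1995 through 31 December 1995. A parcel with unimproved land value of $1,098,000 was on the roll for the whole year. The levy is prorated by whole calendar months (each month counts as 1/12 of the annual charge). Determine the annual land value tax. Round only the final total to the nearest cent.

1 January – 30 June 1995: 6 months at 0.85% → $1,098,000 × 0.85% × 6/12 = $4,666.5000
1 July – 31 December 1995: 6 months at 3.25% → $1,098,000 × 3.25% × 6/12 = $17,842.5000
Total = $22,509.0000

$22,509.00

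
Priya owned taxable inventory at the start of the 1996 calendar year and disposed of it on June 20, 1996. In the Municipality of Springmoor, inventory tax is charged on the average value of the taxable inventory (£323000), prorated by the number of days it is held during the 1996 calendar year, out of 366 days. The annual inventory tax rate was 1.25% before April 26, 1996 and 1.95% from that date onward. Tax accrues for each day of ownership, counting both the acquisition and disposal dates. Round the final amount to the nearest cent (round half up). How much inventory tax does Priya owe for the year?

January 1 – April 25, 1996: 116 days at 1.25% → £323000 × 1.25% × 116/366 = £1279.6448
April 26 – June 20, 1996: 56 days at 1.95% → £323000 × 1.95% × 56/366 = £963.7049
Total = £2243.3497

£2243.35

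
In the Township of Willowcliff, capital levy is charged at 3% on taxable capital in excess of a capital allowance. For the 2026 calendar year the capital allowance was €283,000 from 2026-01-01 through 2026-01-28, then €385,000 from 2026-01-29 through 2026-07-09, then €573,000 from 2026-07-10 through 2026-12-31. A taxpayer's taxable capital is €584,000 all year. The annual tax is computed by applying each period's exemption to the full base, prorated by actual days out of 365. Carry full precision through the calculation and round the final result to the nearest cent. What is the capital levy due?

€3,500.63

2026-01-01 to 2026-01-28: 28 days, exemption €283,000 → (€584,000 − €283,000) × 3% × 28/365 = €692.7123
2026-01-29 to 2026-07-09: 162 days, exemption €385,000 → (€584,000 − €385,000) × 3% × 162/365 = €2,649.6986
2026-07-10 to 2026-12-31: 175 days, exemption €573,000 → (€584,000 − €573,000) × 3% × 175/365 = €158.2192
Total = €3,500.6301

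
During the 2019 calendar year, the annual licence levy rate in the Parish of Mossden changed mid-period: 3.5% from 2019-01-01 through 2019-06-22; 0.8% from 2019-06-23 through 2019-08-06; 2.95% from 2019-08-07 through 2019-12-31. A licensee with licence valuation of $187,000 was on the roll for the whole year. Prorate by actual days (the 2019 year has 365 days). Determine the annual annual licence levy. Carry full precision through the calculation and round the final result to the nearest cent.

2019-01-01 to 2019-06-22: 173 days at 3.5% → $187,000 × 3.5% × 173/365 = $3,102.1507
2019-06-23 to 2019-08-06: 45 days at 0.8% → $187,000 × 0.8% × 45/365 = $184.4384
2019-08-07 to 2019-12-31: 147 days at 2.95% → $187,000 × 2.95% × 147/365 = $2,221.7137
Total = $5,508.3027

$5,508.30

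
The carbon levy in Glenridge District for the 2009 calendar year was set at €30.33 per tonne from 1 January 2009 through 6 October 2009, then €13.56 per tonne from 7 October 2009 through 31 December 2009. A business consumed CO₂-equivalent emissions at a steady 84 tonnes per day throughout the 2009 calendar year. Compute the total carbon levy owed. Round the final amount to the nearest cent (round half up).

1 January – 6 October 2009: 279 days × 84 tonnes/day = 23,436 tonnes at €30.33/tonne → €710813.88
7 October – 31 December 2009: 86 days × 84 tonnes/day = 7,224 tonnes at €13.56/tonne → €97957.44

€808771.32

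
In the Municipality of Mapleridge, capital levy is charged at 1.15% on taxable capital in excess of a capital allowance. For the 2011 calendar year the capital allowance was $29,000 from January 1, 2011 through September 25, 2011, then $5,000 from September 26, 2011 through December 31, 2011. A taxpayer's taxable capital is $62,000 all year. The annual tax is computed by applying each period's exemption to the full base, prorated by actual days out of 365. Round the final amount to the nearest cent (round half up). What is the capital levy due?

$452.85

January 1 – September 25, 2011: 268 days, exemption $29,000 → ($62,000 − $29,000) × 1.15% × 268/365 = $278.6466
September 26 – December 31, 2011: 97 days, exemption $5,000 → ($62,000 − $5,000) × 1.15% × 97/365 = $174.2014
Total = $452.8479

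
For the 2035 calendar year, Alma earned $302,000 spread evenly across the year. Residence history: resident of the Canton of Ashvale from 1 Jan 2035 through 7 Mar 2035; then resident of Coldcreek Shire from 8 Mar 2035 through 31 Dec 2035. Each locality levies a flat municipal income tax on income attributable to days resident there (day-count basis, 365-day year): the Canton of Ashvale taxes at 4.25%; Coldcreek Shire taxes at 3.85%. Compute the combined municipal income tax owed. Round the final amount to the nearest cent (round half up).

$11,845.43

The Canton of Ashvale, 1 Jan – 7 Mar 2035: 66 days → $302,000 × 4.25% × 66/365 = $2,320.8493
Coldcreek Shire, 8 Mar – 31 Dec 2035: 299 days → $302,000 × 3.85% × 299/365 = $9,524.5836
Total = $11,845.4329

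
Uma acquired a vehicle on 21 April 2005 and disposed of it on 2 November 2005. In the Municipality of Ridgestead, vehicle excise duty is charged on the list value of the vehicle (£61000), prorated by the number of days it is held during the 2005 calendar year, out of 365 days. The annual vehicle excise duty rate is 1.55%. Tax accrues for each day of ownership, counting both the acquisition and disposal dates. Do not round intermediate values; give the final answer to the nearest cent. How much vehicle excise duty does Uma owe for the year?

£507.72

Days held (21 April – 2 November 2005): 196 out of 365
Tax = £61000 × 1.55% × 196/365 = £507.7205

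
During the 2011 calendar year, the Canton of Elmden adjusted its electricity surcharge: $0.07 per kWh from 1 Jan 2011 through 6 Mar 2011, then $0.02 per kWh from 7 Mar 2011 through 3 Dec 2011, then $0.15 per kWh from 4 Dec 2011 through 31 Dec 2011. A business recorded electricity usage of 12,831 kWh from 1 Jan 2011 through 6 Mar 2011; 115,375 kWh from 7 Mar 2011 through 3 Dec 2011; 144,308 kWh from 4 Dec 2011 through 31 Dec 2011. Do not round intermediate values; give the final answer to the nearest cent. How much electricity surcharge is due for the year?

$24,851.87

1 Jan – 6 Mar 2011: 12,831 kWh at $0.07/kWh → $898.17
7 Mar – 3 Dec 2011: 115,375 kWh at $0.02/kWh → $2,307.50
4 Dec – 31 Dec 2011: 144,308 kWh at $0.15/kWh → $21,646.20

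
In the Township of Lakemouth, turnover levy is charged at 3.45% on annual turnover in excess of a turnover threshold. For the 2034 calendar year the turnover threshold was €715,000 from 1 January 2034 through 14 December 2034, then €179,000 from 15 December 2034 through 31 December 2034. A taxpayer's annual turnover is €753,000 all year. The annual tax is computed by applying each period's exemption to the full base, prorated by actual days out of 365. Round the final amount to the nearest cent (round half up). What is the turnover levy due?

€2,172.27

1 January – 14 December 2034: 348 days, exemption €715,000 → (€753,000 − €715,000) × 3.45% × 348/365 = €1,249.9397
15 December – 31 December 2034: 17 days, exemption €179,000 → (€753,000 − €179,000) × 3.45% × 17/365 = €922.3315
Total = €2,172.2712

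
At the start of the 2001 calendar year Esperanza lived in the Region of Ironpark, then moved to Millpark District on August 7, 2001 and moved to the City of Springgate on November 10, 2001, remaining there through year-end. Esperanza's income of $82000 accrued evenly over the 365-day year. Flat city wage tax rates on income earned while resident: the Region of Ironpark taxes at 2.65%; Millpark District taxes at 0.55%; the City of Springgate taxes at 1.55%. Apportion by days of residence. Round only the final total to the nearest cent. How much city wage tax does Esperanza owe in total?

$1596.30

The Region of Ironpark, January 1 – August 6, 2001: 218 days → $82000 × 2.65% × 218/365 = $1297.8466
Millpark District, August 7 – November 9, 2001: 95 days → $82000 × 0.55% × 95/365 = $117.3836
The City of Springgate, November 10 – December 31, 2001: 52 days → $82000 × 1.55% × 52/365 = $181.0740
Total = $1596.3041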